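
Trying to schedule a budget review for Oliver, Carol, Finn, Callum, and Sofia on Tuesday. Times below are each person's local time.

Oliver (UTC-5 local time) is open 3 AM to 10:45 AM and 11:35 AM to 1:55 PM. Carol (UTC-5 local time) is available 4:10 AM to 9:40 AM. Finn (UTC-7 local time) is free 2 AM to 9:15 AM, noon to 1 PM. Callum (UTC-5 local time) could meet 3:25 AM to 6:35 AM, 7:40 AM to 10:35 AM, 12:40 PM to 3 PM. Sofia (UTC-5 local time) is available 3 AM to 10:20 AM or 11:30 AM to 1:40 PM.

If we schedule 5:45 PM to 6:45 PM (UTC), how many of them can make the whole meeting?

Oliver in UTC: 08:00-15:45, 16:35-18:55 (add 5h to convert from UTC-5).
Carol in UTC: 09:10-14:40 (add 5h to convert from UTC-5).
Finn in UTC: 09:00-16:15, 19:00-20:00 (add 7h to convert from UTC-7).
Callum in UTC: 08:25-11:35, 12:40-15:35, 17:40-20:00 (add 5h to convert from UTC-5).
Sofia in UTC: 08:00-15:20, 16:30-18:40 (add 5h to convert from UTC-5).
Oliver and Callum can make the full 17:45-18:45 slot — that's 2.

2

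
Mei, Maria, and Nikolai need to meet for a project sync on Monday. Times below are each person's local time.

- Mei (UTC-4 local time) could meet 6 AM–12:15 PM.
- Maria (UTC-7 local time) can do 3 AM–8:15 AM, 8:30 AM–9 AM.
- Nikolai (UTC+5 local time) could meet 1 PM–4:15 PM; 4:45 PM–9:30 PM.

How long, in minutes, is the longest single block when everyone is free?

Mei in UTC: 10:00-16:15 (add 4h to convert from UTC-4).
Maria in UTC: 10:00-15:15, 15:30-16:00 (add 7h to convert from UTC-7).
Nikolai in UTC: 08:00-11:15, 11:45-16:30 (subtract 5h to convert from UTC+5).
Mei ∩ Maria: 10:00-15:15, 15:30-16:00.
Mei ∩ Maria ∩ Nikolai: 10:00-11:15, 11:45-15:15, 15:30-16:00.
So the common availability across everyone is 10:00-11:15, 11:45-15:15, 15:30-16:00.
The longest is 11:45-15:15 at 210 minutes.

210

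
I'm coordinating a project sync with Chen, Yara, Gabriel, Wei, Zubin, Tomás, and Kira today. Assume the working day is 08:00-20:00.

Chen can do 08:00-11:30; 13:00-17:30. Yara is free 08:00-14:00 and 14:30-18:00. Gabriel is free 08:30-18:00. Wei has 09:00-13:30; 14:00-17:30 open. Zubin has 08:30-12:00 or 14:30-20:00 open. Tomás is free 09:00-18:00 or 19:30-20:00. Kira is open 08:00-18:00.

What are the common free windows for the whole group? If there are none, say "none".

09:00-11:30, 14:30-17:30

Chen ∩ Yara: 08:00-11:30, 13:00-14:00, 14:30-17:30.
Chen ∩ Yara ∩ Gabriel: 08:30-11:30, 13:00-14:00, 14:30-17:30.
Chen ∩ Yara ∩ Gabriel ∩ Wei: 09:00-11:30, 13:00-13:30, 14:30-17:30.
Chen ∩ Yara ∩ Gabriel ∩ Wei ∩ Zubin: 09:00-11:30, 14:30-17:30.
Chen ∩ Yara ∩ Gabriel ∩ Wei ∩ Zubin ∩ Tomás: 09:00-11:30, 14:30-17:30.
Chen ∩ Yara ∩ Gabriel ∩ Wei ∩ Zubin ∩ Tomás ∩ Kira: 09:00-11:30, 14:30-17:30.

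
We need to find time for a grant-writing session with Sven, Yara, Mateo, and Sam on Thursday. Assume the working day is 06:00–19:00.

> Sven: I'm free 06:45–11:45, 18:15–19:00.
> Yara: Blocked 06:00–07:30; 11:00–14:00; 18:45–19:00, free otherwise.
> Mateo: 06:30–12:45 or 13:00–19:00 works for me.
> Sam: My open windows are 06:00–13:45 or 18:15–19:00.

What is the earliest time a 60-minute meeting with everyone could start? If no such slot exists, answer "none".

07:30

Sven free: 06:45-11:45, 18:15-19:00.
Yara free: 07:30-11:00, 14:00-18:45 (invert busy blocks within the working day).
Mateo free: 06:30-12:45, 13:00-19:00.
Sam free: 06:00-13:45, 18:15-19:00.
Sven ∩ Yara: 07:30-11:00, 18:15-18:45.
Sven ∩ Yara ∩ Mateo: 07:30-11:00, 18:15-18:45.
Sven ∩ Yara ∩ Mateo ∩ Sam: 07:30-11:00, 18:15-18:45.
The first common window of at least 60 minutes is 07:30-11:00, so the earliest start is 07:30.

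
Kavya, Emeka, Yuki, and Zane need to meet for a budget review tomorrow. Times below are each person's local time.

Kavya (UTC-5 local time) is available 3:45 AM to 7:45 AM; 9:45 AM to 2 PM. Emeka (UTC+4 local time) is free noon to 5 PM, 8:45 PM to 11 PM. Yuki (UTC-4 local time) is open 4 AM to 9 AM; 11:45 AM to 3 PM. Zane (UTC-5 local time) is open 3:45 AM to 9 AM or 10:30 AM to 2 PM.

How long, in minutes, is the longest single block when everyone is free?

240

Kavya in UTC: 08:45-12:45, 14:45-19:00 (add 5h to convert from UTC-5).
Emeka in UTC: 08:00-13:00, 16:45-19:00 (subtract 4h to convert from UTC+4).
Yuki in UTC: 08:00-13:00, 15:45-19:00 (add 4h to convert from UTC-4).
Zane in UTC: 08:45-14:00, 15:30-19:00 (add 5h to convert from UTC-5).
Kavya ∩ Emeka: 08:45-12:45, 16:45-19:00.
Kavya ∩ Emeka ∩ Yuki: 08:45-12:45, 16:45-19:00.
Kavya ∩ Emeka ∩ Yuki ∩ Zane: 08:45-12:45, 16:45-19:00.
Those are the intersection windows.
The longest is 08:45-12:45 at 240 minutes.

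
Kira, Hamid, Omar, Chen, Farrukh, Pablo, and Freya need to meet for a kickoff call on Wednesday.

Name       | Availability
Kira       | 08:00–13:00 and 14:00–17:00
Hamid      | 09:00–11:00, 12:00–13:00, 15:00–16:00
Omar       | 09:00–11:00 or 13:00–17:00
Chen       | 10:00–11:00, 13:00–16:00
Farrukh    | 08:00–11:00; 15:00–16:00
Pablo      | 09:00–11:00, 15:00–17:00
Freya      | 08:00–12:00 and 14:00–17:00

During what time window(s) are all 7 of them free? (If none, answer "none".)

Kira ∩ Hamid: 09:00-11:00, 12:00-13:00, 15:00-16:00.
Kira ∩ Hamid ∩ Omar: 09:00-11:00, 15:00-16:00.
Kira ∩ Hamid ∩ Omar ∩ Chen: 10:00-11:00, 15:00-16:00.
Kira ∩ Hamid ∩ Omar ∩ Chen ∩ Farrukh: 10:00-11:00, 15:00-16:00.
Kira ∩ Hamid ∩ Omar ∩ Chen ∩ Farrukh ∩ Pablo: 10:00-11:00, 15:00-16:00.
Kira ∩ Hamid ∩ Omar ∩ Chen ∩ Farrukh ∩ Pablo ∩ Freya: 10:00-11:00, 15:00-16:00.
Those are the intersection windows.

10:00-11:00, 15:00-16:00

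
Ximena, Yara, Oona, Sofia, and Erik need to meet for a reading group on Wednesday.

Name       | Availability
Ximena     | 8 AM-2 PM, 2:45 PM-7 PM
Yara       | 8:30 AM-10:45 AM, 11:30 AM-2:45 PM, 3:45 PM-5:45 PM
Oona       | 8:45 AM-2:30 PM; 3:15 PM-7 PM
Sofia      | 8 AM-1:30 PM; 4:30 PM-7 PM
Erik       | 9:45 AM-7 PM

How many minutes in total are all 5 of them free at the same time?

255

Ximena ∩ Yara: 08:30-10:45, 11:30-14:00, 15:45-17:45.
Ximena ∩ Yara ∩ Oona: 08:45-10:45, 11:30-14:00, 15:45-17:45.
Ximena ∩ Yara ∩ Oona ∩ Sofia: 08:45-10:45, 11:30-13:30, 16:30-17:45.
Ximena ∩ Yara ∩ Oona ∩ Sofia ∩ Erik: 09:45-10:45, 11:30-13:30, 16:30-17:45.
Those are the intersection windows.
Summing the common windows: 60 + 120 + 75 = 255 minutes.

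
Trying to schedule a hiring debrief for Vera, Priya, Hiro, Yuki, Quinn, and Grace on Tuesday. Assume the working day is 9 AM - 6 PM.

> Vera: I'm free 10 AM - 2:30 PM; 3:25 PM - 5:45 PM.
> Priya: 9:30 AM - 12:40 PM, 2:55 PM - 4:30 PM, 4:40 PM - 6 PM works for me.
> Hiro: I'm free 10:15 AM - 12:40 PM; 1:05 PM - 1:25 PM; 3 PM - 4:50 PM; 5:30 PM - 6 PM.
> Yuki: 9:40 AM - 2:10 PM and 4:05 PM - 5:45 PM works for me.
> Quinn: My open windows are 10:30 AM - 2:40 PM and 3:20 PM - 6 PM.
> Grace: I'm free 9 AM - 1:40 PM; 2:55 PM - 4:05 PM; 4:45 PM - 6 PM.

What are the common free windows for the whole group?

Vera ∩ Priya: 10:00-12:40, 15:25-16:30, 16:40-17:45.
Vera ∩ Priya ∩ Hiro: 10:15-12:40, 15:25-16:30, 16:40-16:50, 17:30-17:45.
Vera ∩ Priya ∩ Hiro ∩ Yuki: 10:15-12:40, 16:05-16:30, 16:40-16:50, 17:30-17:45.
Vera ∩ Priya ∩ Hiro ∩ Yuki ∩ Quinn: 10:30-12:40, 16:05-16:30, 16:40-16:50, 17:30-17:45.
Vera ∩ Priya ∩ Hiro ∩ Yuki ∩ Quinn ∩ Grace: 10:30-12:40, 16:45-16:50, 17:30-17:45.

10:30-12:40, 16:45-16:50, 17:30-17:45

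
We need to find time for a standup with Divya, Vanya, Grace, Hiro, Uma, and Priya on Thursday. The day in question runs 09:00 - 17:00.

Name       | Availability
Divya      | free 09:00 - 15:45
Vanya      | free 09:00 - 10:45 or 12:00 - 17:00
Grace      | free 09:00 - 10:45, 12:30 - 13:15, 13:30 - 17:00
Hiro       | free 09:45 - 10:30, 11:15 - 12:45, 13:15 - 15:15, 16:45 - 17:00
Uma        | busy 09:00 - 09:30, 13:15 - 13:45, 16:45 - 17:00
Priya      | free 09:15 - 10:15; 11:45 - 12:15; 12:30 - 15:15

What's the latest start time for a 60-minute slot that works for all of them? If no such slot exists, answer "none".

Divya free: 09:00-15:45.
Vanya free: 09:00-10:45, 12:00-17:00.
Grace free: 09:00-10:45, 12:30-13:15, 13:30-17:00.
Hiro free: 09:45-10:30, 11:15-12:45, 13:15-15:15, 16:45-17:00.
Uma free: 09:30-13:15, 13:45-16:45 (invert busy blocks within the working day).
Priya free: 09:15-10:15, 11:45-12:15, 12:30-15:15.
Divya ∩ Vanya: 09:00-10:45, 12:00-15:45.
Divya ∩ Vanya ∩ Grace: 09:00-10:45, 12:30-13:15, 13:30-15:45.
Divya ∩ Vanya ∩ Grace ∩ Hiro: 09:45-10:30, 12:30-12:45, 13:30-15:15.
Divya ∩ Vanya ∩ Grace ∩ Hiro ∩ Uma: 09:45-10:30, 12:30-12:45, 13:45-15:15.
Divya ∩ Vanya ∩ Grace ∩ Hiro ∩ Uma ∩ Priya: 09:45-10:15, 12:30-12:45, 13:45-15:15.
Those are the intersection windows.
The last common window of at least 60 minutes is 13:45-15:15; a 60-minute meeting can start as late as 14:15 and still end by 15:15.

14:15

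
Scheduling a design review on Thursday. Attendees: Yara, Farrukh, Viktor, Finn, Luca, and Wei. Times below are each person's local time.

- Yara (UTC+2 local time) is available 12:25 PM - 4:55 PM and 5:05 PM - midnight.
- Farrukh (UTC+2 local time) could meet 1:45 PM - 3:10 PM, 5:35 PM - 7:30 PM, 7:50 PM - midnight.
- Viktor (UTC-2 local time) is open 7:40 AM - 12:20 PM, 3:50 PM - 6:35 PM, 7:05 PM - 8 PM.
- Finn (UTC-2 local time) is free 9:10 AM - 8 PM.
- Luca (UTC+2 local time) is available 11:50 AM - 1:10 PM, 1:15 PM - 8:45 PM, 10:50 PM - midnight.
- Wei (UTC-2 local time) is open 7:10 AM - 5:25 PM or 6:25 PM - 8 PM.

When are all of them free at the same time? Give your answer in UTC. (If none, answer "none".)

11:45-13:10, 17:50-18:45, 21:05-22:00

Yara in UTC: 10:25-14:55, 15:05-22:00 (subtract 2h to convert from UTC+2).
Farrukh in UTC: 11:45-13:10, 15:35-17:30, 17:50-22:00 (subtract 2h to convert from UTC+2).
Viktor in UTC: 09:40-14:20, 17:50-20:35, 21:05-22:00 (add 2h to convert from UTC-2).
Finn in UTC: 11:10-22:00 (add 2h to convert from UTC-2).
Luca in UTC: 09:50-11:10, 11:15-18:45, 20:50-22:00 (subtract 2h to convert from UTC+2).
Wei in UTC: 09:10-19:25, 20:25-22:00 (add 2h to convert from UTC-2).
Yara ∩ Farrukh: 11:45-13:10, 15:35-17:30, 17:50-22:00.
Yara ∩ Farrukh ∩ Viktor: 11:45-13:10, 17:50-20:35, 21:05-22:00.
Yara ∩ Farrukh ∩ Viktor ∩ Finn: 11:45-13:10, 17:50-20:35, 21:05-22:00.
Yara ∩ Farrukh ∩ Viktor ∩ Finn ∩ Luca: 11:45-13:10, 17:50-18:45, 21:05-22:00.
Yara ∩ Farrukh ∩ Viktor ∩ Finn ∩ Luca ∩ Wei: 11:45-13:10, 17:50-18:45, 21:05-22:00.
Those are the intersection windows.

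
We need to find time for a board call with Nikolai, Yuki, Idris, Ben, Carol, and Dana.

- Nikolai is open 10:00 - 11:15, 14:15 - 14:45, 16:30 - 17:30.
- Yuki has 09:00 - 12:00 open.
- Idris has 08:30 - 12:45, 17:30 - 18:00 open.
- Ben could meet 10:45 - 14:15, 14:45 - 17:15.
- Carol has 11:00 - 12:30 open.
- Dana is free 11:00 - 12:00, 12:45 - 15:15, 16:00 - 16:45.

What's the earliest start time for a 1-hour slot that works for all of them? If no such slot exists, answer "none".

Nikolai ∩ Yuki: 10:00-11:15.
Nikolai ∩ Yuki ∩ Idris: 10:00-11:15.
Nikolai ∩ Yuki ∩ Idris ∩ Ben: 10:45-11:15.
Nikolai ∩ Yuki ∩ Idris ∩ Ben ∩ Carol: 11:00-11:15.
Nikolai ∩ Yuki ∩ Idris ∩ Ben ∩ Carol ∩ Dana: 11:00-11:15.
No common window is at least 60 minutes long.

none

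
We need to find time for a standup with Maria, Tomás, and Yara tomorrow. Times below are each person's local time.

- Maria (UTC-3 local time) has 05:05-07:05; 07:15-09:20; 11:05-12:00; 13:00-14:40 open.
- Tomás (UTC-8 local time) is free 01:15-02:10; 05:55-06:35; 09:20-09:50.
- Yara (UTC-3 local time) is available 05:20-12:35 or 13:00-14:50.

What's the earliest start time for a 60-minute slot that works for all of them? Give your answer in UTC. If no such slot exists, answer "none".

none

Maria in UTC: 08:05-10:05, 10:15-12:20, 14:05-15:00, 16:00-17:40 (add 3h to convert from UTC-3).
Tomás in UTC: 09:15-10:10, 13:55-14:35, 17:20-17:50 (add 8h to convert from UTC-8).
Yara in UTC: 08:20-15:35, 16:00-17:50 (add 3h to convert from UTC-3).
Maria ∩ Tomás: 09:15-10:05, 14:05-14:35, 17:20-17:40.
Maria ∩ Tomás ∩ Yara: 09:15-10:05, 14:05-14:35, 17:20-17:40.
Those are the intersection windows.
No common window is at least 60 minutes long.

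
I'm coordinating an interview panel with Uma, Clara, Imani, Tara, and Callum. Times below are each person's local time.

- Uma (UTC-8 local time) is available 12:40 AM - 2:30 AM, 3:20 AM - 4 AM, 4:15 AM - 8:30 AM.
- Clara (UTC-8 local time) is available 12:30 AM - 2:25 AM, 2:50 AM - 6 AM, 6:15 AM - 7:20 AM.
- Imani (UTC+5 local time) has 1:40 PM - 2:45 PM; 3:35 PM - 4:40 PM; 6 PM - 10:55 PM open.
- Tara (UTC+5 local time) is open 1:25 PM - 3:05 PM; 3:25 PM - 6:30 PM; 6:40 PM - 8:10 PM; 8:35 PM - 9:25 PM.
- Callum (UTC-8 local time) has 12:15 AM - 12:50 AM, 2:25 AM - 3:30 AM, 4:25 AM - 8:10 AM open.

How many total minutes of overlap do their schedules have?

125

Uma in UTC: 08:40-10:30, 11:20-12:00, 12:15-16:30 (add 8h to convert from UTC-8).
Clara in UTC: 08:30-10:25, 10:50-14:00, 14:15-15:20 (add 8h to convert from UTC-8).
Imani in UTC: 08:40-09:45, 10:35-11:40, 13:00-17:55 (subtract 5h to convert from UTC+5).
Tara in UTC: 08:25-10:05, 10:25-13:30, 13:40-15:10, 15:35-16:25 (subtract 5h to convert from UTC+5).
Callum in UTC: 08:15-08:50, 10:25-11:30, 12:25-16:10 (add 8h to convert from UTC-8).
Uma ∩ Clara: 08:40-10:25, 11:20-12:00, 12:15-14:00, 14:15-15:20.
Uma ∩ Clara ∩ Imani: 08:40-09:45, 11:20-11:40, 13:00-14:00, 14:15-15:20.
Uma ∩ Clara ∩ Imani ∩ Tara: 08:40-09:45, 11:20-11:40, 13:00-13:30, 13:40-14:00, 14:15-15:10.
Uma ∩ Clara ∩ Imani ∩ Tara ∩ Callum: 08:40-08:50, 11:20-11:30, 13:00-13:30, 13:40-14:00, 14:15-15:10.
Summing the common windows: 10 + 10 + 30 + 20 + 55 = 125 minutes.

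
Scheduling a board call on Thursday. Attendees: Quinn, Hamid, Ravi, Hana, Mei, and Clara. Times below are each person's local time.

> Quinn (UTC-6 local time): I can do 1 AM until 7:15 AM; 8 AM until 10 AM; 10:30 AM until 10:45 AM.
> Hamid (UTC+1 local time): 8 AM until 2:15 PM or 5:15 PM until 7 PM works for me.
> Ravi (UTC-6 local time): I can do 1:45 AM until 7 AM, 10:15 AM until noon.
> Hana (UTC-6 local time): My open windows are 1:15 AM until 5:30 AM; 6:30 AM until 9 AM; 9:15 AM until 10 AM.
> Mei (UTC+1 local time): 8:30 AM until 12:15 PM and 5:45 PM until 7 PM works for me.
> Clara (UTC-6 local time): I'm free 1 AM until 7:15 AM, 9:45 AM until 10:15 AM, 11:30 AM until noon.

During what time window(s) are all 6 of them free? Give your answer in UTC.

Quinn in UTC: 07:00-13:15, 14:00-16:00, 16:30-16:45 (add 6h to convert from UTC-6).
Hamid in UTC: 07:00-13:15, 16:15-18:00 (subtract 1h to convert from UTC+1).
Ravi in UTC: 07:45-13:00, 16:15-18:00 (add 6h to convert from UTC-6).
Hana in UTC: 07:15-11:30, 12:30-15:00, 15:15-16:00 (add 6h to convert from UTC-6).
Mei in UTC: 07:30-11:15, 16:45-18:00 (subtract 1h to convert from UTC+1).
Clara in UTC: 07:00-13:15, 15:45-16:15, 17:30-18:00 (add 6h to convert from UTC-6).
Quinn ∩ Hamid: 07:00-13:15, 16:30-16:45.
Quinn ∩ Hamid ∩ Ravi: 07:45-13:00, 16:30-16:45.
Quinn ∩ Hamid ∩ Ravi ∩ Hana: 07:45-11:30, 12:30-13:00.
Quinn ∩ Hamid ∩ Ravi ∩ Hana ∩ Mei: 07:45-11:15.
Quinn ∩ Hamid ∩ Ravi ∩ Hana ∩ Mei ∩ Clara: 07:45-11:15.

07:45-11:15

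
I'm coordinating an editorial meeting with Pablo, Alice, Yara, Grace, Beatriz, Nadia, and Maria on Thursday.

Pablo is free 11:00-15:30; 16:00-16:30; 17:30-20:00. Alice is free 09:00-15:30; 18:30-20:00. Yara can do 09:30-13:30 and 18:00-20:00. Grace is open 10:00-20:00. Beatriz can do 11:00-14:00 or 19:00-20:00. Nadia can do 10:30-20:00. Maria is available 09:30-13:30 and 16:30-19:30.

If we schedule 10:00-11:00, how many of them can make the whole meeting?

Alice, Yara, Grace, and Maria can make the full 10:00-11:00 slot — that's 4.

4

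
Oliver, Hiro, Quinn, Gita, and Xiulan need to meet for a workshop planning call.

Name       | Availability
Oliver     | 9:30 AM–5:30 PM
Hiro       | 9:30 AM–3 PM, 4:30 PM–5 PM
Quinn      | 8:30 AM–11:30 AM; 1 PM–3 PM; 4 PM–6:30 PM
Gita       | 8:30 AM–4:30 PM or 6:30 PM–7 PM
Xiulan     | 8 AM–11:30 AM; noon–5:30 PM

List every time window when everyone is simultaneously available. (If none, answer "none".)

09:30-11:30, 13:00-15:00

Oliver ∩ Hiro: 09:30-15:00, 16:30-17:00.
Oliver ∩ Hiro ∩ Quinn: 09:30-11:30, 13:00-15:00, 16:30-17:00.
Oliver ∩ Hiro ∩ Quinn ∩ Gita: 09:30-11:30, 13:00-15:00.
Oliver ∩ Hiro ∩ Quinn ∩ Gita ∩ Xiulan: 09:30-11:30, 13:00-15:00.
So the common availability across everyone is 09:30-11:30, 13:00-15:00.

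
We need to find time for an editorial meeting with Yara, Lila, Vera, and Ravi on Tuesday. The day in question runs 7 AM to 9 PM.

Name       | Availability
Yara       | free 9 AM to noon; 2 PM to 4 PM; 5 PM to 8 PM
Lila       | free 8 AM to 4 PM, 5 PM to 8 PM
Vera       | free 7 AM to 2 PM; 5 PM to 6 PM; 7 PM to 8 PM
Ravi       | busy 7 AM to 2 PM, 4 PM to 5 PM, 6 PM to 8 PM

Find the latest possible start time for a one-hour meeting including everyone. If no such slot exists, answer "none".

17:00

Yara free: 09:00-12:00, 14:00-16:00, 17:00-20:00.
Lila free: 08:00-16:00, 17:00-20:00.
Vera free: 07:00-14:00, 17:00-18:00, 19:00-20:00.
Ravi free: 14:00-16:00, 17:00-18:00, 20:00-21:00 (invert busy blocks within the working day).
Yara ∩ Lila: 09:00-12:00, 14:00-16:00, 17:00-20:00.
Yara ∩ Lila ∩ Vera: 09:00-12:00, 17:00-18:00, 19:00-20:00.
Yara ∩ Lila ∩ Vera ∩ Ravi: 17:00-18:00.
The last common window of at least 60 minutes is 17:00-18:00; a 60-minute meeting can start as late as 17:00 and still end by 18:00.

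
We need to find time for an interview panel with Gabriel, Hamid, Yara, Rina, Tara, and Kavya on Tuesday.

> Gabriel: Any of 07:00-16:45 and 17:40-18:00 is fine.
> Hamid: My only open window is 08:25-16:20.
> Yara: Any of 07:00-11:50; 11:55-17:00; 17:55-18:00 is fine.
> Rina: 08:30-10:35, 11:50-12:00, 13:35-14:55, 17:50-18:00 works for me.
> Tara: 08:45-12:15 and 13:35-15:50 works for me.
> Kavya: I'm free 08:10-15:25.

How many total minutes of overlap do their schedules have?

195

Gabriel ∩ Hamid: 08:25-16:20.
Gabriel ∩ Hamid ∩ Yara: 08:25-11:50, 11:55-16:20.
Gabriel ∩ Hamid ∩ Yara ∩ Rina: 08:30-10:35, 11:55-12:00, 13:35-14:55.
Gabriel ∩ Hamid ∩ Yara ∩ Rina ∩ Tara: 08:45-10:35, 11:55-12:00, 13:35-14:55.
Gabriel ∩ Hamid ∩ Yara ∩ Rina ∩ Tara ∩ Kavya: 08:45-10:35, 11:55-12:00, 13:35-14:55.
Summing the common windows: 110 + 5 + 80 = 195 minutes.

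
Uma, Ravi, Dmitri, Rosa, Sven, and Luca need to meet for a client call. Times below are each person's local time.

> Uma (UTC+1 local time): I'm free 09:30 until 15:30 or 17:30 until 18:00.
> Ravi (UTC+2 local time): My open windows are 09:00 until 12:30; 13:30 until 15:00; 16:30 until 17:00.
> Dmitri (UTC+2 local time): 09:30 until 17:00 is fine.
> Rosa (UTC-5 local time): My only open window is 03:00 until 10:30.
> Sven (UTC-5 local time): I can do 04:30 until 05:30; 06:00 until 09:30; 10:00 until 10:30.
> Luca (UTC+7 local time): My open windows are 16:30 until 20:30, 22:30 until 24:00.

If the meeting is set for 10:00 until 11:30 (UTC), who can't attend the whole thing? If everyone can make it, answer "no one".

Uma in UTC: 08:30-14:30, 16:30-17:00 (subtract 1h to convert from UTC+1).
Ravi in UTC: 07:00-10:30, 11:30-13:00, 14:30-15:00 (subtract 2h to convert from UTC+2).
Dmitri in UTC: 07:30-15:00 (subtract 2h to convert from UTC+2).
Rosa in UTC: 08:00-15:30 (add 5h to convert from UTC-5).
Sven in UTC: 09:30-10:30, 11:00-14:30, 15:00-15:30 (add 5h to convert from UTC-5).
Luca in UTC: 09:30-13:30, 15:30-17:00 (subtract 7h to convert from UTC+7).
Uma: free for 10:00-11:30. Ravi: not fully free for 10:00-11:30. Dmitri: free for 10:00-11:30. Rosa: free for 10:00-11:30. Sven: not fully free for 10:00-11:30. Luca: free for 10:00-11:30.

Ravi, Sven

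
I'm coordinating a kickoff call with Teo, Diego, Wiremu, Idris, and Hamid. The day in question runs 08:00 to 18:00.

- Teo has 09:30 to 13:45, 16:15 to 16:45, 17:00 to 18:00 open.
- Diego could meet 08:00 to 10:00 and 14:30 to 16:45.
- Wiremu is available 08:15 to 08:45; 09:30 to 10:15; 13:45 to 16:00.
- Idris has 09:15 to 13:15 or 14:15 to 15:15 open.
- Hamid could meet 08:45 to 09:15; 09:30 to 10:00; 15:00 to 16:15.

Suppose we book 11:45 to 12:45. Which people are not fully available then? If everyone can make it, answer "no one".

Diego, Hamid, Wiremu

Teo: free for 11:45-12:45. Diego: not fully free for 11:45-12:45. Wiremu: not fully free for 11:45-12:45. Idris: free for 11:45-12:45. Hamid: not fully free for 11:45-12:45.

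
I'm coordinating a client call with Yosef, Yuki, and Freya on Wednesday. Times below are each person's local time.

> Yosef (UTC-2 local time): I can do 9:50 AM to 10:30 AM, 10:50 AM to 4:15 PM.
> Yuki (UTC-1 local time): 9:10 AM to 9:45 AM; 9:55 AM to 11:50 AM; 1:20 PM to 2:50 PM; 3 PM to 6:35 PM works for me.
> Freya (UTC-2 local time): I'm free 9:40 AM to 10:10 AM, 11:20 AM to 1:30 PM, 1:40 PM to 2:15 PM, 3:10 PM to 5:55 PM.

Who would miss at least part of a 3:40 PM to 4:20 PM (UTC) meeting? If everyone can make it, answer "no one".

Yosef in UTC: 11:50-12:30, 12:50-18:15 (add 2h to convert from UTC-2).
Yuki in UTC: 10:10-10:45, 10:55-12:50, 14:20-15:50, 16:00-19:35 (add 1h to convert from UTC-1).
Freya in UTC: 11:40-12:10, 13:20-15:30, 15:40-16:15, 17:10-19:55 (add 2h to convert from UTC-2).
Yosef: free for 15:40-16:20. Yuki: not fully free for 15:40-16:20. Freya: not fully free for 15:40-16:20.

Freya, Yuki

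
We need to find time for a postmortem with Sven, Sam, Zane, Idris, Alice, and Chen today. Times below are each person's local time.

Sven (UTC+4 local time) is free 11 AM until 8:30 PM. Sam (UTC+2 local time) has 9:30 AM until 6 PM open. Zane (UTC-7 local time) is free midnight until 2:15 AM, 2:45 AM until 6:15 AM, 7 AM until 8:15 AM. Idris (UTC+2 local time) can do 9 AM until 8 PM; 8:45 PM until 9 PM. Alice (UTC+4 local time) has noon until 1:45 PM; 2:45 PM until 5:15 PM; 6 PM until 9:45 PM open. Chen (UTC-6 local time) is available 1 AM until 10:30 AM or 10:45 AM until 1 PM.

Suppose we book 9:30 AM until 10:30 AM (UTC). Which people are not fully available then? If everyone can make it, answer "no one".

Alice, Zane

Sven in UTC: 07:00-16:30 (subtract 4h to convert from UTC+4).
Sam in UTC: 07:30-16:00 (subtract 2h to convert from UTC+2).
Zane in UTC: 07:00-09:15, 09:45-13:15, 14:00-15:15 (add 7h to convert from UTC-7).
Idris in UTC: 07:00-18:00, 18:45-19:00 (subtract 2h to convert from UTC+2).
Alice in UTC: 08:00-09:45, 10:45-13:15, 14:00-17:45 (subtract 4h to convert from UTC+4).
Chen in UTC: 07:00-16:30, 16:45-19:00 (add 6h to convert from UTC-6).
Sven: free for 09:30-10:30. Sam: free for 09:30-10:30. Zane: not fully free for 09:30-10:30. Idris: free for 09:30-10:30. Alice: not fully free for 09:30-10:30. Chen: free for 09:30-10:30.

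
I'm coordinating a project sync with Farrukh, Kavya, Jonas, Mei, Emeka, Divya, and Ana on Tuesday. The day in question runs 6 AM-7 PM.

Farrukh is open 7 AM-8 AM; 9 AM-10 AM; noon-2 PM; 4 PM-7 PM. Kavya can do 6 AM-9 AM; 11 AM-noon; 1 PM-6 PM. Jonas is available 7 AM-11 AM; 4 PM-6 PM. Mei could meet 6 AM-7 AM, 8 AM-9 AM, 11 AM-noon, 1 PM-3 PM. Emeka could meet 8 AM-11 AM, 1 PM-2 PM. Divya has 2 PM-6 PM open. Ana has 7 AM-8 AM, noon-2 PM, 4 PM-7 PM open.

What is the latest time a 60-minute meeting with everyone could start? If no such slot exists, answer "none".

Farrukh ∩ Kavya: 07:00-08:00, 13:00-14:00, 16:00-18:00.
Farrukh ∩ Kavya ∩ Jonas: 07:00-08:00, 16:00-18:00.
Farrukh ∩ Kavya ∩ Jonas ∩ Mei: ∅.
Farrukh ∩ Kavya ∩ Jonas ∩ Mei ∩ Emeka: ∅.
Farrukh ∩ Kavya ∩ Jonas ∩ Mei ∩ Emeka ∩ Divya: ∅.
Farrukh ∩ Kavya ∩ Jonas ∩ Mei ∩ Emeka ∩ Divya ∩ Ana: ∅.
There is no time when everyone is free.
No common window is at least 60 minutes long.

none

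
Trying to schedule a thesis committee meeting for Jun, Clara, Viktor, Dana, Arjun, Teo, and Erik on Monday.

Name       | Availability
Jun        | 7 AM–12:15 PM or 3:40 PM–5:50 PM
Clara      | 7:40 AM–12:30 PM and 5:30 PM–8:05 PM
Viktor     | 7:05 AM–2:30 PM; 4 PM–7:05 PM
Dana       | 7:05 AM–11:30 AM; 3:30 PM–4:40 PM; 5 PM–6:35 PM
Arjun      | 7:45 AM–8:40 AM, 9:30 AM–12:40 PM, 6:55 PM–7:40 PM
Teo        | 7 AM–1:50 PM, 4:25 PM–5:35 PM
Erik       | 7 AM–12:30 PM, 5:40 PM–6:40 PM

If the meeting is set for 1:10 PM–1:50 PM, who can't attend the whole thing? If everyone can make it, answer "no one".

Arjun, Clara, Dana, Erik, Jun

Jun: not fully free for 13:10-13:50. Clara: not fully free for 13:10-13:50. Viktor: free for 13:10-13:50. Dana: not fully free for 13:10-13:50. Arjun: not fully free for 13:10-13:50. Teo: free for 13:10-13:50. Erik: not fully free for 13:10-13:50.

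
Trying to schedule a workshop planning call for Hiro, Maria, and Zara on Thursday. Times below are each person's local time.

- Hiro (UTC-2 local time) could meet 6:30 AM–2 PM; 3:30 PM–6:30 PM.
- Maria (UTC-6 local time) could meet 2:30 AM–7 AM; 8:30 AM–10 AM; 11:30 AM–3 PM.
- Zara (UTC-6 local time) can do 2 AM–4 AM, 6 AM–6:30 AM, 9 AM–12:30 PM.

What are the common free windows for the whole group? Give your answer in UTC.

Hiro in UTC: 08:30-16:00, 17:30-20:30 (add 2h to convert from UTC-2).
Maria in UTC: 08:30-13:00, 14:30-16:00, 17:30-21:00 (add 6h to convert from UTC-6).
Zara in UTC: 08:00-10:00, 12:00-12:30, 15:00-18:30 (add 6h to convert from UTC-6).
Hiro ∩ Maria: 08:30-13:00, 14:30-16:00, 17:30-20:30.
Hiro ∩ Maria ∩ Zara: 08:30-10:00, 12:00-12:30, 15:00-16:00, 17:30-18:30.
So the common availability across everyone is 08:30-10:00, 12:00-12:30, 15:00-16:00, 17:30-18:30.

08:30-10:00, 12:00-12:30, 15:00-16:00, 17:30-18:30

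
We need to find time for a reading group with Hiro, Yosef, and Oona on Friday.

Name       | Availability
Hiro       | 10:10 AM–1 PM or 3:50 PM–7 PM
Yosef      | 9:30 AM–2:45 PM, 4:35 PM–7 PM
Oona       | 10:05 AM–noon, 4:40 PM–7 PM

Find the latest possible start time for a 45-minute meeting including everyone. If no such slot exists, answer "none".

18:15

Hiro ∩ Yosef: 10:10-13:00, 16:35-19:00.
Hiro ∩ Yosef ∩ Oona: 10:10-12:00, 16:40-19:00.
So the common availability across everyone is 10:10-12:00, 16:40-19:00.
The last common window of at least 45 minutes is 16:40-19:00; a 45-minute meeting can start as late as 18:15 and still end by 19:00.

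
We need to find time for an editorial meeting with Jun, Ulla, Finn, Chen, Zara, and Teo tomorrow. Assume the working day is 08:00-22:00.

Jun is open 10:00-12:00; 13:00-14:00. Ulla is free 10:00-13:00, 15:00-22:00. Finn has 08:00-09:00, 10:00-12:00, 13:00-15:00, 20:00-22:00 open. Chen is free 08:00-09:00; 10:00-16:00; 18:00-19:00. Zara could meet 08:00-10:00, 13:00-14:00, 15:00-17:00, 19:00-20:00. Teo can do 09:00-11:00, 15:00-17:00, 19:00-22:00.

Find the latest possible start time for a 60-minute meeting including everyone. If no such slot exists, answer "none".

none

Jun ∩ Ulla: 10:00-12:00.
Jun ∩ Ulla ∩ Finn: 10:00-12:00.
Jun ∩ Ulla ∩ Finn ∩ Chen: 10:00-12:00.
Jun ∩ Ulla ∩ Finn ∩ Chen ∩ Zara: ∅.
Jun ∩ Ulla ∩ Finn ∩ Chen ∩ Zara ∩ Teo: ∅.
There is no time when everyone is free.
No common window is at least 60 minutes long.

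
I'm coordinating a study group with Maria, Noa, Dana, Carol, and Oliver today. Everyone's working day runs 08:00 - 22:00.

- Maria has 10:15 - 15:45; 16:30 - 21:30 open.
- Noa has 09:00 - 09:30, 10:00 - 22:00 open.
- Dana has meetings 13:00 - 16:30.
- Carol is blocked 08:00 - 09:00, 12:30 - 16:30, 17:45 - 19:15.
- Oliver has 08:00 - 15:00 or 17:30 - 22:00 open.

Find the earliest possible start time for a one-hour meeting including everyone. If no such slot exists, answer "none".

10:15

Maria free: 10:15-15:45, 16:30-21:30.
Noa free: 09:00-09:30, 10:00-22:00.
Dana free: 08:00-13:00, 16:30-22:00 (invert busy blocks within the working day).
Carol free: 09:00-12:30, 16:30-17:45, 19:15-22:00 (invert busy blocks within the working day).
Oliver free: 08:00-15:00, 17:30-22:00.
Maria ∩ Noa: 10:15-15:45, 16:30-21:30.
Maria ∩ Noa ∩ Dana: 10:15-13:00, 16:30-21:30.
Maria ∩ Noa ∩ Dana ∩ Carol: 10:15-12:30, 16:30-17:45, 19:15-21:30.
Maria ∩ Noa ∩ Dana ∩ Carol ∩ Oliver: 10:15-12:30, 17:30-17:45, 19:15-21:30.
So the common availability across everyone is 10:15-12:30, 17:30-17:45, 19:15-21:30.
The first common window of at least 60 minutes is 10:15-12:30, so the earliest start is 10:15.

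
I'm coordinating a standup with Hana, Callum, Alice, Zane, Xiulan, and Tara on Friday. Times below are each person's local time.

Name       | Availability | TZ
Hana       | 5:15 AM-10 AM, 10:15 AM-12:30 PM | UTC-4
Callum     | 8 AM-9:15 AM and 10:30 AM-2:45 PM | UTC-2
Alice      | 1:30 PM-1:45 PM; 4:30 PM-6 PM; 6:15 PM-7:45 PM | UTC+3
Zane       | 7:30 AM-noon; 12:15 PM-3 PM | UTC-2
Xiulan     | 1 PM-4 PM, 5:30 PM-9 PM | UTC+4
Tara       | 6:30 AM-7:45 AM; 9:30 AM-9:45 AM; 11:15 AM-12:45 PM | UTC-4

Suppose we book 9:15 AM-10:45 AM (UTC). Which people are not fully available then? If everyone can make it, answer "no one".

Alice, Callum, Tara, Zane

Hana in UTC: 09:15-14:00, 14:15-16:30 (add 4h to convert from UTC-4).
Callum in UTC: 10:00-11:15, 12:30-16:45 (add 2h to convert from UTC-2).
Alice in UTC: 10:30-10:45, 13:30-15:00, 15:15-16:45 (subtract 3h to convert from UTC+3).
Zane in UTC: 09:30-14:00, 14:15-17:00 (add 2h to convert from UTC-2).
Xiulan in UTC: 09:00-12:00, 13:30-17:00 (subtract 4h to convert from UTC+4).
Tara in UTC: 10:30-11:45, 13:30-13:45, 15:15-16:45 (add 4h to convert from UTC-4).
Hana: free for 09:15-10:45. Callum: not fully free for 09:15-10:45. Alice: not fully free for 09:15-10:45. Zane: not fully free for 09:15-10:45. Xiulan: free for 09:15-10:45. Tara: not fully free for 09:15-10:45.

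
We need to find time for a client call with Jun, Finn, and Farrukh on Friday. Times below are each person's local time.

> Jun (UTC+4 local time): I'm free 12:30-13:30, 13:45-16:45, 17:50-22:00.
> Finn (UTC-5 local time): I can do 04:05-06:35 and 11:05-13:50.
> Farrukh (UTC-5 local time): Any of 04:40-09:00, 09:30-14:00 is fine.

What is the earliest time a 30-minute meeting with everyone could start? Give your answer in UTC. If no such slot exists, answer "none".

Jun in UTC: 08:30-09:30, 09:45-12:45, 13:50-18:00 (subtract 4h to convert from UTC+4).
Finn in UTC: 09:05-11:35, 16:05-18:50 (add 5h to convert from UTC-5).
Farrukh in UTC: 09:40-14:00, 14:30-19:00 (add 5h to convert from UTC-5).
Jun ∩ Finn: 09:05-09:30, 09:45-11:35, 16:05-18:00.
Jun ∩ Finn ∩ Farrukh: 09:45-11:35, 16:05-18:00.
The first common window of at least 30 minutes is 09:45-11:35, so the earliest start is 09:45.

09:45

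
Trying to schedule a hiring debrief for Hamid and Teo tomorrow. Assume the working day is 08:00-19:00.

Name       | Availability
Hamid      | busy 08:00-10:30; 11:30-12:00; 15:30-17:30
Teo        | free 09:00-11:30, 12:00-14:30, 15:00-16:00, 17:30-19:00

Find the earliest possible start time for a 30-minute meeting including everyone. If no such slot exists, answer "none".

Hamid free: 10:30-11:30, 12:00-15:30, 17:30-19:00 (invert busy blocks within the working day).
Teo free: 09:00-11:30, 12:00-14:30, 15:00-16:00, 17:30-19:00.
Hamid ∩ Teo: 10:30-11:30, 12:00-14:30, 15:00-15:30, 17:30-19:00.
The first common window of at least 30 minutes is 10:30-11:30, so the earliest start is 10:30.

10:30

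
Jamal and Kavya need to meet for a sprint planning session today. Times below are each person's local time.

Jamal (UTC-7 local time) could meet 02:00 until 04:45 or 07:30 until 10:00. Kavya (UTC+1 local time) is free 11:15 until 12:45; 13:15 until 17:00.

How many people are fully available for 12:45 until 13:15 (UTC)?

Jamal in UTC: 09:00-11:45, 14:30-17:00 (add 7h to convert from UTC-7).
Kavya in UTC: 10:15-11:45, 12:15-16:00 (subtract 1h to convert from UTC+1).
Kavya can make the full 12:45-13:15 slot — that's 1.

1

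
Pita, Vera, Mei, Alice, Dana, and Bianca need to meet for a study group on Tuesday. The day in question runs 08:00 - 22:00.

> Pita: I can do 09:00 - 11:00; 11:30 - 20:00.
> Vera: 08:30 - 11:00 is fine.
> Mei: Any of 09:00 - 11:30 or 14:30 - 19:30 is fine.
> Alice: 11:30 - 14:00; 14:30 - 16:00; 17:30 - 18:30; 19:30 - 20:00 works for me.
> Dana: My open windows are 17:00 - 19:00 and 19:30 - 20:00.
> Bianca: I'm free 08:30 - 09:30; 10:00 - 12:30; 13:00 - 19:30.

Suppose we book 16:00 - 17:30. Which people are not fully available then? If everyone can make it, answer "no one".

Alice, Dana, Vera

Pita: free for 16:00-17:30. Vera: not fully free for 16:00-17:30. Mei: free for 16:00-17:30. Alice: not fully free for 16:00-17:30. Dana: not fully free for 16:00-17:30. Bianca: free for 16:00-17:30.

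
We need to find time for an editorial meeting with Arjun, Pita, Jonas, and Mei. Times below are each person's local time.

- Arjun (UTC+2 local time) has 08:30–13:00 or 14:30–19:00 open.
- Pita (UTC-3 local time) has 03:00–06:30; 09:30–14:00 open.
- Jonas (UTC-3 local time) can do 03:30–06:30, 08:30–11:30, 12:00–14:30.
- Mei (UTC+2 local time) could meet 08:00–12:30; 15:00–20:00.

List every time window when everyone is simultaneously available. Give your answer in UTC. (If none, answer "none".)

Arjun in UTC: 06:30-11:00, 12:30-17:00 (subtract 2h to convert from UTC+2).
Pita in UTC: 06:00-09:30, 12:30-17:00 (add 3h to convert from UTC-3).
Jonas in UTC: 06:30-09:30, 11:30-14:30, 15:00-17:30 (add 3h to convert from UTC-3).
Mei in UTC: 06:00-10:30, 13:00-18:00 (subtract 2h to convert from UTC+2).
Arjun ∩ Pita: 06:30-09:30, 12:30-17:00.
Arjun ∩ Pita ∩ Jonas: 06:30-09:30, 12:30-14:30, 15:00-17:00.
Arjun ∩ Pita ∩ Jonas ∩ Mei: 06:30-09:30, 13:00-14:30, 15:00-17:00.

06:30-09:30, 13:00-14:30, 15:00-17:00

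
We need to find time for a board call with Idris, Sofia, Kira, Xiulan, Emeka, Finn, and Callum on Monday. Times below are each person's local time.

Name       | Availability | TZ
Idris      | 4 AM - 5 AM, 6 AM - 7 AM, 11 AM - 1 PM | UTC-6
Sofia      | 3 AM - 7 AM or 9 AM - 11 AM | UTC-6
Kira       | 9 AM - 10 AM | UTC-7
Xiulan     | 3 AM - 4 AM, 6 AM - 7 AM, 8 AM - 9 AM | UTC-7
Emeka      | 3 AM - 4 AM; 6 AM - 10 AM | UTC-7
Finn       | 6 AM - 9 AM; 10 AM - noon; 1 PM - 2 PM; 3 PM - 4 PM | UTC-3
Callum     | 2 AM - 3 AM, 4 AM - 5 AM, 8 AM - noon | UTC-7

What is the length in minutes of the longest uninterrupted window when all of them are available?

0

Idris in UTC: 10:00-11:00, 12:00-13:00, 17:00-19:00 (add 6h to convert from UTC-6).
Sofia in UTC: 09:00-13:00, 15:00-17:00 (add 6h to convert from UTC-6).
Kira in UTC: 16:00-17:00 (add 7h to convert from UTC-7).
Xiulan in UTC: 10:00-11:00, 13:00-14:00, 15:00-16:00 (add 7h to convert from UTC-7).
Emeka in UTC: 10:00-11:00, 13:00-17:00 (add 7h to convert from UTC-7).
Finn in UTC: 09:00-12:00, 13:00-15:00, 16:00-17:00, 18:00-19:00 (add 3h to convert from UTC-3).
Callum in UTC: 09:00-10:00, 11:00-12:00, 15:00-19:00 (add 7h to convert from UTC-7).
Idris ∩ Sofia: 10:00-11:00, 12:00-13:00.
Idris ∩ Sofia ∩ Kira: ∅.
Idris ∩ Sofia ∩ Kira ∩ Xiulan: ∅.
Idris ∩ Sofia ∩ Kira ∩ Xiulan ∩ Emeka: ∅.
Idris ∩ Sofia ∩ Kira ∩ Xiulan ∩ Emeka ∩ Finn: ∅.
Idris ∩ Sofia ∩ Kira ∩ Xiulan ∩ Emeka ∩ Finn ∩ Callum: ∅.
There is no time when everyone is free.
No common window exists, so the longest block is 0 minutes.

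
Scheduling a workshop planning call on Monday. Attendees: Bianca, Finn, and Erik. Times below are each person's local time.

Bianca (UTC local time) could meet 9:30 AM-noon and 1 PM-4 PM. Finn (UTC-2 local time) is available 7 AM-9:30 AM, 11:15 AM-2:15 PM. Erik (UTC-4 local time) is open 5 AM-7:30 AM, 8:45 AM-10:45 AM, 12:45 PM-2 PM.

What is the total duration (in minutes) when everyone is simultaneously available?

Bianca in UTC: 09:30-12:00, 13:00-16:00.
Finn in UTC: 09:00-11:30, 13:15-16:15 (add 2h to convert from UTC-2).
Erik in UTC: 09:00-11:30, 12:45-14:45, 16:45-18:00 (add 4h to convert from UTC-4).
Bianca ∩ Finn: 09:30-11:30, 13:15-16:00.
Bianca ∩ Finn ∩ Erik: 09:30-11:30, 13:15-14:45.
Summing the common windows: 120 + 90 = 210 minutes.

210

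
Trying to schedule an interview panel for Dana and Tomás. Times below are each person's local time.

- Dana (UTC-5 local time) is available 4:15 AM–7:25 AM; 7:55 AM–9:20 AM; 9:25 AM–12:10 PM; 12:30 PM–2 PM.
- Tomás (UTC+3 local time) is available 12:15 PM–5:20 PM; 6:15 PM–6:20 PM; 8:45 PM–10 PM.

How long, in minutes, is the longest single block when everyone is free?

190

Dana in UTC: 09:15-12:25, 12:55-14:20, 14:25-17:10, 17:30-19:00 (add 5h to convert from UTC-5).
Tomás in UTC: 09:15-14:20, 15:15-15:20, 17:45-19:00 (subtract 3h to convert from UTC+3).
Dana ∩ Tomás: 09:15-12:25, 12:55-14:20, 15:15-15:20, 17:45-19:00.
The longest is 09:15-12:25 at 190 minutes.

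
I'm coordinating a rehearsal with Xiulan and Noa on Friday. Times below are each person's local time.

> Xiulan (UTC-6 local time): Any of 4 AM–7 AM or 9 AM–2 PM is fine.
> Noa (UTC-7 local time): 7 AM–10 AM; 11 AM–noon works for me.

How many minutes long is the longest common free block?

120

Xiulan in UTC: 10:00-13:00, 15:00-20:00 (add 6h to convert from UTC-6).
Noa in UTC: 14:00-17:00, 18:00-19:00 (add 7h to convert from UTC-7).
Xiulan ∩ Noa: 15:00-17:00, 18:00-19:00.
The longest is 15:00-17:00 at 120 minutes.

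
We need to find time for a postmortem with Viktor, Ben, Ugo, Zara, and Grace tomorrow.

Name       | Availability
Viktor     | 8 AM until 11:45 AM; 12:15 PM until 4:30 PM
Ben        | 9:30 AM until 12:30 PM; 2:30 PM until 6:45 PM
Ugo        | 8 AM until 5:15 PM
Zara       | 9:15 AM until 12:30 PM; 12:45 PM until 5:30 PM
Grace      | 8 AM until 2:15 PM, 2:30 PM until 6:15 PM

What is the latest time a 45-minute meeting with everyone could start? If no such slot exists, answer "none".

15:45

Viktor ∩ Ben: 09:30-11:45, 12:15-12:30, 14:30-16:30.
Viktor ∩ Ben ∩ Ugo: 09:30-11:45, 12:15-12:30, 14:30-16:30.
Viktor ∩ Ben ∩ Ugo ∩ Zara: 09:30-11:45, 12:15-12:30, 14:30-16:30.
Viktor ∩ Ben ∩ Ugo ∩ Zara ∩ Grace: 09:30-11:45, 12:15-12:30, 14:30-16:30.
The last common window of at least 45 minutes is 14:30-16:30; a 45-minute meeting can start as late as 15:45 and still end by 16:30.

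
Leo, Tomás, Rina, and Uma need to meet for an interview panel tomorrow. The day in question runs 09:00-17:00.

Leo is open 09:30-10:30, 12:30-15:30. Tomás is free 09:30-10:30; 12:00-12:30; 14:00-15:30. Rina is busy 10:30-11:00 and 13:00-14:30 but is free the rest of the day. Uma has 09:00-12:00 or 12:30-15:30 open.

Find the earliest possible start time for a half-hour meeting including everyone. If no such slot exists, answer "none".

Leo free: 09:30-10:30, 12:30-15:30.
Tomás free: 09:30-10:30, 12:00-12:30, 14:00-15:30.
Rina free: 09:00-10:30, 11:00-13:00, 14:30-17:00 (invert busy blocks within the working day).
Uma free: 09:00-12:00, 12:30-15:30.
Leo ∩ Tomás: 09:30-10:30, 14:00-15:30.
Leo ∩ Tomás ∩ Rina: 09:30-10:30, 14:30-15:30.
Leo ∩ Tomás ∩ Rina ∩ Uma: 09:30-10:30, 14:30-15:30.
The first common window of at least 30 minutes is 09:30-10:30, so the earliest start is 09:30.

09:30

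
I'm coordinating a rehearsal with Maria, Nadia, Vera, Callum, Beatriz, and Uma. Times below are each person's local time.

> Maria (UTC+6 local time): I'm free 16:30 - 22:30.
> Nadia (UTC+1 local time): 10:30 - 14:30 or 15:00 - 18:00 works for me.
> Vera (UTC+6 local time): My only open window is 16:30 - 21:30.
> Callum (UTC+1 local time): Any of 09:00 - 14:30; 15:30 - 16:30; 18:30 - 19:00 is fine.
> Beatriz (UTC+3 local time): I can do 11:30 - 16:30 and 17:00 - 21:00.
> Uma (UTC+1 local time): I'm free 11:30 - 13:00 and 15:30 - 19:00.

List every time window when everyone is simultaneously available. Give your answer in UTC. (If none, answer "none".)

10:30-12:00, 14:30-15:30

Maria in UTC: 10:30-16:30 (subtract 6h to convert from UTC+6).
Nadia in UTC: 09:30-13:30, 14:00-17:00 (subtract 1h to convert from UTC+1).
Vera in UTC: 10:30-15:30 (subtract 6h to convert from UTC+6).
Callum in UTC: 08:00-13:30, 14:30-15:30, 17:30-18:00 (subtract 1h to convert from UTC+1).
Beatriz in UTC: 08:30-13:30, 14:00-18:00 (subtract 3h to convert from UTC+3).
Uma in UTC: 10:30-12:00, 14:30-18:00 (subtract 1h to convert from UTC+1).
Maria ∩ Nadia: 10:30-13:30, 14:00-16:30.
Maria ∩ Nadia ∩ Vera: 10:30-13:30, 14:00-15:30.
Maria ∩ Nadia ∩ Vera ∩ Callum: 10:30-13:30, 14:30-15:30.
Maria ∩ Nadia ∩ Vera ∩ Callum ∩ Beatriz: 10:30-13:30, 14:30-15:30.
Maria ∩ Nadia ∩ Vera ∩ Callum ∩ Beatriz ∩ Uma: 10:30-12:00, 14:30-15:30.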